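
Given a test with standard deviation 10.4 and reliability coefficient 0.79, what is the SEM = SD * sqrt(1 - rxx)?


SEM = SD * sqrt(1 - rxx)
SEM = 10.4 * sqrt(1 - 0.79)
SEM = 10.4 * sqrt(0.21) = 10.4 * 0.458258
SEM = 4.7659

4.7659


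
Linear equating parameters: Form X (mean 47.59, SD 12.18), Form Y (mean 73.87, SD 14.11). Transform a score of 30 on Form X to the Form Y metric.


slope = SD_Y / SD_X = 14.11 / 12.18 ~ 1.1585
intercept = mean_Y - slope * mean_X = 73.87 - (14.11 / 12.18) * 47.59 ~ 18.7391
Y = slope * X + intercept. To avoid rounding drift from the rounded slope/intercept, evaluate the equivalent form Y = mean_Y + SD_Y * (X - mean_X) / SD_X at full precision:
Y = 73.87 + 14.11 * (30 - 47.59) / 12.18
Y = 73.87 - 14.11 * 17.59 / 12.18
Y = 73.87 - 248.1949 / 12.18
Y = 73.87 - 20.3772
Y = 53.4928

53.4928


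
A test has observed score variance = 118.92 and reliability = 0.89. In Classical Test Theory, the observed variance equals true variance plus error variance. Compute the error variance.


var_true = rxx * var_obs = 0.89 * 118.92 = 105.8388
var_error = var_obs - var_true
var_error = 118.92 - 105.8388
var_error = 13.0812

13.0812


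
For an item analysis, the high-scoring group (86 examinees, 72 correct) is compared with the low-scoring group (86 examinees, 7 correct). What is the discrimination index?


p_upper = 72/86 = 0.8372
p_lower = 7/86 = 0.0814
D = 0.8372 - 0.0814 = 0.7558

0.7558


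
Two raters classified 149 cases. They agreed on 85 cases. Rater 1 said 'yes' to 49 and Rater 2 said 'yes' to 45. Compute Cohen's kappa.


P_o = 85/149 = 0.57047
P_e = (49*45 + 100*104) / 22201 = 0.567767
kappa = (P_o - P_e) / (1 - P_e)
kappa = (0.57047 - 0.567767) / (1 - 0.567767)
kappa = 0.0063

0.0063


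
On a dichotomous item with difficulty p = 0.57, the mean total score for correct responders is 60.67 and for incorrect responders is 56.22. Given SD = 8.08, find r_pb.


q = 1 - p = 0.43
rpb = ((M1 - M0) / SD) * sqrt(p * q)
rpb = ((60.67 - 56.22) / 8.08) * sqrt(0.57 * 0.43)
rpb = 0.2727

0.2727


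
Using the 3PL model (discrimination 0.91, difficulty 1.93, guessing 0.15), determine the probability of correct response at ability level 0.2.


logit = 0.91*(0.2 - 1.93) = -1.5743
P* = 1/(1 + exp(--1.5743)) = 0.1716
P = 0.15 + (1 - 0.15) * 0.1716
P = 0.2959

0.2959


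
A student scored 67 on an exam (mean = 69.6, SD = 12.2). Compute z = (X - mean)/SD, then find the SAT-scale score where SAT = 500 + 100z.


z = (X - mean) / SD = (67 - 69.6) / 12.2
z = -2.6 / 12.2
z = -0.2131
SAT-scale = SAT = 500 + 100z
Carry z at full precision (z = -2.6 / 12.2) into the conversion:
SAT-scale = 500 + 100 * (-2.6 / 12.2) = 500 + -260 / 12.2
SAT-scale = 500 + -21.3115
SAT-scale = 478.6885

478.6885


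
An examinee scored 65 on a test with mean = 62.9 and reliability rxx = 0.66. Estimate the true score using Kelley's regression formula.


T_est = rxx * X + (1 - rxx) * mean
T_est = 0.66 * 65 + 0.34 * 62.9
T_est = 42.9 + 21.386
T_est = 64.286

64.286


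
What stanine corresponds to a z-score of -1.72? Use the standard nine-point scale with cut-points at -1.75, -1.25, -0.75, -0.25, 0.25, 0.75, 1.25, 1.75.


Stanine boundaries: [-1.75, -1.25, -0.75, -0.25, 0.25, 0.75, 1.25, 1.75]
z = -1.72
Check each boundary:
  z >= -1.75 -> could be stanine 2
  z < -1.25
  z < -0.75
  z < -0.25
  z < 0.25
  z < 0.75
  z < 1.25
  z < 1.75
Highest qualifying boundary gives stanine = 2

2


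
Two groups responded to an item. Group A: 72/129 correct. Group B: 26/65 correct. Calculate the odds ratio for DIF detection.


Odds_A = 72/57 = 1.2632
Odds_B = 26/39 = 0.6667
OR = Odds_A / Odds_B = 1.2632 / 0.6667
Exactly, OR = (72 * 39) / (57 * 26) = 2808 / 1482
OR = 1.8947

1.8947


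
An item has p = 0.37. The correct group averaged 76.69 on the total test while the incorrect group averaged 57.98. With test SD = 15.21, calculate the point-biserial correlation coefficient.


q = 1 - p = 0.63
rpb = ((M1 - M0) / SD) * sqrt(p * q)
rpb = ((76.69 - 57.98) / 15.21) * sqrt(0.37 * 0.63)
rpb = 0.5939

0.5939


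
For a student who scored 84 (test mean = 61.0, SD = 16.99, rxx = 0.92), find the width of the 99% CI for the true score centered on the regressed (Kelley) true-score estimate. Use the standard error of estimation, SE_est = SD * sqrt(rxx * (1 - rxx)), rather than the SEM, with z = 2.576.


True score estimate = 0.92*84 + 0.08*61.0 = 82.16
SE_est = SD * sqrt(rxx * (1 - rxx)) = 16.99 * sqrt(0.92 * 0.08) = 16.99 * sqrt(0.0736) = 4.609271
CI = T_est +/- z * SE_est, so width = 2 * z * SE_est = 2 * 2.576 * 4.609271
Width = 23.747

23.747


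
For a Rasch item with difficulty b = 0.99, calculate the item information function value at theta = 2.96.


P = 1/(1+exp(-(2.96-0.99))) = 0.8776
I = P*(1-P) = 0.8776 * 0.1224
I = 0.1074

0.1074


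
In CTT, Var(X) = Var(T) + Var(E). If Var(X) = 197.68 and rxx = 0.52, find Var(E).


var_true = rxx * var_obs = 0.52 * 197.68 = 102.7936
var_error = var_obs - var_true
var_error = 197.68 - 102.7936
var_error = 94.8864

94.8864


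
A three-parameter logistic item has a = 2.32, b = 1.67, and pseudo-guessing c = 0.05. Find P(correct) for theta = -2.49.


logit = 2.32*(-2.49 - 1.67) = -9.6512
P* = 1/(1 + exp(--9.6512)) = 0.0001
P = 0.05 + (1 - 0.05) * 0.0001
P = 0.0501

0.0501


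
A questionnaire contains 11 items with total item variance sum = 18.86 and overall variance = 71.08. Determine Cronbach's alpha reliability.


alpha = (k/(k-1)) * (1 - sum(si^2)/s_total^2)
= (11/10) * (1 - 18.86/71.08)
alpha = 0.8081

0.8081


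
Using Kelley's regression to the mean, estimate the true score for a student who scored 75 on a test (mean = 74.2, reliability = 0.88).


T_est = rxx * X + (1 - rxx) * mean
T_est = 0.88 * 75 + 0.12 * 74.2
T_est = 66.0 + 8.904
T_est = 74.904

74.904


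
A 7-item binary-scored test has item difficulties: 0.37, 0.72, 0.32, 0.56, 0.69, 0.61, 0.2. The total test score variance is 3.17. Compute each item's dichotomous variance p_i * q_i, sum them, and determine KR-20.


For each item, compute p_i * q_i:
  Item 1: 0.37 * 0.63 = 0.2331
  Item 2: 0.72 * 0.28 = 0.2016
  Item 3: 0.32 * 0.68 = 0.2176
  Item 4: 0.56 * 0.44 = 0.2464
  Item 5: 0.69 * 0.31 = 0.2139
  Item 6: 0.61 * 0.39 = 0.2379
  Item 7: 0.2 * 0.8 = 0.16
Sum(p_i * q_i) = 0.2331 + 0.2016 + 0.2176 + 0.2464 + 0.2139 + 0.2379 + 0.16 = 1.5105
KR-20 = (k/(k-1)) * (1 - Sum(p_i*q_i) / Var_total)
= (7/6) * (1 - 1.5105/3.17)
= 1.1667 * 0.5235
KR-20 = 0.6108

0.6108


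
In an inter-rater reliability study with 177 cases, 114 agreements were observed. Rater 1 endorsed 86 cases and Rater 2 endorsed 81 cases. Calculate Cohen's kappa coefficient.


P_o = 114/177 = 0.644068
P_e = (86*81 + 91*96) / 31329 = 0.501197
kappa = (P_o - P_e) / (1 - P_e)
kappa = (0.644068 - 0.501197) / (1 - 0.501197)
kappa = 0.2864

0.2864


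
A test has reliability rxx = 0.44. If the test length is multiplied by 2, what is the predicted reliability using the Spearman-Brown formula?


r_new = (n * rxx) / (1 + (n-1) * rxx)
r_new = (2 * 0.44) / (1 + 1 * 0.44)
r_new = 0.88 / 1.44
r_new = 0.6111

0.6111


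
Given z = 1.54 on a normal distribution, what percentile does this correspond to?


CDF(z) = 0.5 * (1 + erf(z/sqrt(2)))
erf(1.0889) = 0.8764
CDF = 0.9382
Percentile rank = 0.9382 * 100 = 93.82

93.82


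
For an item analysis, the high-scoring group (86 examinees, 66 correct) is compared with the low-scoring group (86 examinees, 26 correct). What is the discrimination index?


p_upper = 66/86 = 0.7674
p_lower = 26/86 = 0.3023
D = 0.7674 - 0.3023 = 0.4651

0.4651


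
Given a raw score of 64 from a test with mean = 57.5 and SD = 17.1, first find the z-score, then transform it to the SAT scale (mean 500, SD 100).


z = (X - mean) / SD = (64 - 57.5) / 17.1
z = 6.5 / 17.1
z = 0.3801
SAT-scale = SAT = 500 + 100z
Carry z at full precision (z = 6.5 / 17.1) into the conversion:
SAT-scale = 500 + 100 * (6.5 / 17.1) = 500 + 650 / 17.1
SAT-scale = 500 + 38.0117
SAT-scale = 538.0117

538.0117


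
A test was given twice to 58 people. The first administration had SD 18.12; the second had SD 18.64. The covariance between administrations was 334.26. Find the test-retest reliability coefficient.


r = cov(X,Y) / (SD_X * SD_Y)
r = 334.26 / (18.12 * 18.64)
r = 334.26 / 337.7568
r = 0.9896

0.9896


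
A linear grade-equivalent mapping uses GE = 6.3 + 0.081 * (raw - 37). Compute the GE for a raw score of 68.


raw - median = 68 - 37 = 31
slope * diff = 0.081 * 31 = 2.511
GE = 6.3 + 2.511
GE = 8.811

8.811


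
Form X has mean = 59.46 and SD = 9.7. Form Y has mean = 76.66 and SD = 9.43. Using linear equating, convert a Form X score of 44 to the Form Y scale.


slope = SD_Y / SD_X = 9.43 / 9.7 ~ 0.9722
intercept = mean_Y - slope * mean_X = 76.66 - (9.43 / 9.7) * 59.46 ~ 18.8551
Y = slope * X + intercept. To avoid rounding drift from the rounded slope/intercept, evaluate the equivalent form Y = mean_Y + SD_Y * (X - mean_X) / SD_X at full precision:
Y = 76.66 + 9.43 * (44 - 59.46) / 9.7
Y = 76.66 - 9.43 * 15.46 / 9.7
Y = 76.66 - 145.7878 / 9.7
Y = 76.66 - 15.0297
Y = 61.6303

61.6303


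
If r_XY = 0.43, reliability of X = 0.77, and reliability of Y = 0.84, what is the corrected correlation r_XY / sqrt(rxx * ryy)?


r_corrected = rxy / sqrt(rxx * ryy)
= 0.43 / sqrt(0.77 * 0.84)
= 0.43 / sqrt(0.6468)
= 0.43 / 0.804239
r_corrected = 0.5347

0.5347


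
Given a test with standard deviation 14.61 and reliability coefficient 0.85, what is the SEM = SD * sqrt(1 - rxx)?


SEM = SD * sqrt(1 - rxx)
SEM = 14.61 * sqrt(1 - 0.85)
SEM = 14.61 * sqrt(0.15) = 14.61 * 0.387298
SEM = 5.6584

5.6584


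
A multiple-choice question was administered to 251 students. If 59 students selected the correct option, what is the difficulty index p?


Item difficulty p = number correct / total examinees
p = 59 / 251
p = 0.2351

0.2351


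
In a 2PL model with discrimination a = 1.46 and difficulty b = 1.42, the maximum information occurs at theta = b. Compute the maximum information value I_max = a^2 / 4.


For 2PL, max info at theta = b = 1.42
I_max = a^2 / 4 = 1.46^2 / 4
= 2.1316 / 4
I_max = 0.5329

0.5329


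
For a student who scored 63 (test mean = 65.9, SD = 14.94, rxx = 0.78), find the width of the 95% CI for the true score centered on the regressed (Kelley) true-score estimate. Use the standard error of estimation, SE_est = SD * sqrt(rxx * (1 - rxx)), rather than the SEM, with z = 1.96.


True score estimate = 0.78*63 + 0.22*65.9 = 63.638
SE_est = SD * sqrt(rxx * (1 - rxx)) = 14.94 * sqrt(0.78 * 0.22) = 14.94 * sqrt(0.1716) = 6.18884
CI = T_est +/- z * SE_est, so width = 2 * z * SE_est = 2 * 1.96 * 6.18884
Width = 24.2603

24.2603


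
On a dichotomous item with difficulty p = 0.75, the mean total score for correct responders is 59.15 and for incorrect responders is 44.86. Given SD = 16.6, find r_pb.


q = 1 - p = 0.25
rpb = ((M1 - M0) / SD) * sqrt(p * q)
rpb = ((59.15 - 44.86) / 16.6) * sqrt(0.75 * 0.25)
rpb = 0.3728

0.3728


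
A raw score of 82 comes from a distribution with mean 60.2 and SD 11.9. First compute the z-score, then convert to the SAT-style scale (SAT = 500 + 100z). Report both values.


z = (X - mean) / SD = (82 - 60.2) / 11.9
z = 21.8 / 11.9
z = 1.8319
SAT-scale = SAT = 500 + 100z
Carry z at full precision (z = 21.8 / 11.9) into the conversion:
SAT-scale = 500 + 100 * (21.8 / 11.9) = 500 + 2180 / 11.9
SAT-scale = 500 + 183.1933
SAT-scale = 683.1933

683.1933


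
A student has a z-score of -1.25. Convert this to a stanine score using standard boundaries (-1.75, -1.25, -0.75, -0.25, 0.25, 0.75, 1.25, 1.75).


Stanine boundaries: [-1.75, -1.25, -0.75, -0.25, 0.25, 0.75, 1.25, 1.75]
z = -1.25
Check each boundary:
  z >= -1.75 -> could be stanine 2
  z >= -1.25 -> could be stanine 3
  z < -0.75
  z < -0.25
  z < 0.25
  z < 0.75
  z < 1.25
  z < 1.75
Highest qualifying boundary gives stanine = 3

3


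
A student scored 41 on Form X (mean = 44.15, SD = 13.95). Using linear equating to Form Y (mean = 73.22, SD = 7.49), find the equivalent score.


slope = SD_Y / SD_X = 7.49 / 13.95 ~ 0.5369
intercept = mean_Y - slope * mean_X = 73.22 - (7.49 / 13.95) * 44.15 ~ 49.5151
Y = slope * X + intercept. To avoid rounding drift from the rounded slope/intercept, evaluate the equivalent form Y = mean_Y + SD_Y * (X - mean_X) / SD_X at full precision:
Y = 73.22 + 7.49 * (41 - 44.15) / 13.95
Y = 73.22 - 7.49 * 3.15 / 13.95
Y = 73.22 - 23.5935 / 13.95
Y = 73.22 - 1.6913
Y = 71.5287

71.5287


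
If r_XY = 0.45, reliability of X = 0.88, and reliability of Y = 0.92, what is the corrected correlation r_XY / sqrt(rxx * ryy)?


r_corrected = rxy / sqrt(rxx * ryy)
= 0.45 / sqrt(0.88 * 0.92)
= 0.45 / sqrt(0.8096)
= 0.45 / 0.899778
r_corrected = 0.5001

0.5001


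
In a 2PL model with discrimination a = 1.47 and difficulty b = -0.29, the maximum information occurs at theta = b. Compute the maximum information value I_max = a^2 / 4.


For 2PL, max info at theta = b = -0.29
I_max = a^2 / 4 = 1.47^2 / 4
= 2.1609 / 4
I_max = 0.5402

0.5402


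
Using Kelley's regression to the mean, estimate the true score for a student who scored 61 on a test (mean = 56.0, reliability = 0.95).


T_est = rxx * X + (1 - rxx) * mean
T_est = 0.95 * 61 + 0.05 * 56.0
T_est = 57.95 + 2.8
T_est = 60.75

60.75


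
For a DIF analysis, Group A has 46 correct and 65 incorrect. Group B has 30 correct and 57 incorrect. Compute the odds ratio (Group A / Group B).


Odds_A = 46/65 = 0.7077
Odds_B = 30/57 = 0.5263
OR = Odds_A / Odds_B = 0.7077 / 0.5263
Exactly, OR = (46 * 57) / (65 * 30) = 2622 / 1950
OR = 1.3446

1.3446


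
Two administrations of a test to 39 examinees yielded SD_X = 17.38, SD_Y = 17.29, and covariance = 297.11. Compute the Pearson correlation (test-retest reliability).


r = cov(X,Y) / (SD_X * SD_Y)
r = 297.11 / (17.38 * 17.29)
r = 297.11 / 300.5002
r = 0.9887

0.9887


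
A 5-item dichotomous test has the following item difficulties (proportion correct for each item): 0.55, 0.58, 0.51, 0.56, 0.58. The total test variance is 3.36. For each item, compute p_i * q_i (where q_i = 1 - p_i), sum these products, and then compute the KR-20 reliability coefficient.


For each item, compute p_i * q_i:
  Item 1: 0.55 * 0.45 = 0.2475
  Item 2: 0.58 * 0.42 = 0.2436
  Item 3: 0.51 * 0.49 = 0.2499
  Item 4: 0.56 * 0.44 = 0.2464
  Item 5: 0.58 * 0.42 = 0.2436
Sum(p_i * q_i) = 0.2475 + 0.2436 + 0.2499 + 0.2464 + 0.2436 = 1.231
KR-20 = (k/(k-1)) * (1 - Sum(p_i*q_i) / Var_total)
= (5/4) * (1 - 1.231/3.36)
= 1.25 * 0.6336
KR-20 = 0.792

0.792


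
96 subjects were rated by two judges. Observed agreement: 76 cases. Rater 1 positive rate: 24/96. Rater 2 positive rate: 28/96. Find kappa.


P_o = 76/96 = 0.791667
P_e = (24*28 + 72*68) / 9216 = 0.604167
kappa = (P_o - P_e) / (1 - P_e)
kappa = (0.791667 - 0.604167) / (1 - 0.604167)
kappa = 0.4737

0.4737


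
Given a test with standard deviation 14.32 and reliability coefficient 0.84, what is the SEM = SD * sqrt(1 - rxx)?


SEM = SD * sqrt(1 - rxx)
SEM = 14.32 * sqrt(1 - 0.84)
SEM = 14.32 * sqrt(0.16) = 14.32 * 0.4
SEM = 5.728

5.728


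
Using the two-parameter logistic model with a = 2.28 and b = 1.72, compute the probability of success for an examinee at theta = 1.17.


a*(theta - b) = 2.28 * (1.17 - 1.72) = -1.254
exp(--1.254) = 3.5043
P = 1 / (1 + 3.5043)
P = 0.222

0.222


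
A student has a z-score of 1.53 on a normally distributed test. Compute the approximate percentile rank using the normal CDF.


CDF(z) = 0.5 * (1 + erf(z/sqrt(2)))
erf(1.0819) = 0.874
CDF = 0.937
Percentile rank = 0.937 * 100 = 93.7

93.7


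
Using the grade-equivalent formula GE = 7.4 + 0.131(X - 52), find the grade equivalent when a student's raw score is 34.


raw - median = 34 - 52 = -18
slope * diff = 0.131 * -18 = -2.358
GE = 7.4 + -2.358
GE = 5.042

5.042


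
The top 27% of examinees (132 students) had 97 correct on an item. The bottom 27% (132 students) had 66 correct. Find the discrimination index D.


p_upper = 97/132 = 0.7348
p_lower = 66/132 = 0.5
D = 0.7348 - 0.5 = 0.2348

0.2348


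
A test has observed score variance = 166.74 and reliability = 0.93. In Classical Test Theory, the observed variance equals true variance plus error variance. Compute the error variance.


var_true = rxx * var_obs = 0.93 * 166.74 = 155.0682
var_error = var_obs - var_true
var_error = 166.74 - 155.0682
var_error = 11.6718

11.6718


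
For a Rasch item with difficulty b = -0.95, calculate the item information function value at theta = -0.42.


P = 1/(1+exp(-(-0.42--0.95))) = 0.6295
I = P*(1-P) = 0.6295 * 0.3705
I = 0.2332

0.2332


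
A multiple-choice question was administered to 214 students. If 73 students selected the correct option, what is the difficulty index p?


Item difficulty p = number correct / total examinees
p = 73 / 214
p = 0.3411

0.3411


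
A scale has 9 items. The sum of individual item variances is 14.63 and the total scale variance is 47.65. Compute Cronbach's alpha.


alpha = (k/(k-1)) * (1 - sum(si^2)/s_total^2)
= (9/8) * (1 - 14.63/47.65)
alpha = 0.7796

0.7796


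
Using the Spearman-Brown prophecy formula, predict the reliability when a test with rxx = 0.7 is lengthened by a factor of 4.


r_new = (n * rxx) / (1 + (n-1) * rxx)
r_new = (4 * 0.7) / (1 + 3 * 0.7)
r_new = 2.8 / 3.1
r_new = 0.9032

0.9032


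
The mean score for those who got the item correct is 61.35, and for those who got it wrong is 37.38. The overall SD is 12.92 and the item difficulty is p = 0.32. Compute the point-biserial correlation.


q = 1 - p = 0.68
rpb = ((M1 - M0) / SD) * sqrt(p * q)
rpb = ((61.35 - 37.38) / 12.92) * sqrt(0.32 * 0.68)
rpb = 0.8654

0.8654


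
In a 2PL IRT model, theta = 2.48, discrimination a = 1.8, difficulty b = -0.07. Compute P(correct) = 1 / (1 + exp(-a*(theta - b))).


a*(theta - b) = 1.8 * (2.48 - -0.07) = 4.59
exp(-4.59) = 0.0102
P = 1 / (1 + 0.0102)
P = 0.9899

0.9899


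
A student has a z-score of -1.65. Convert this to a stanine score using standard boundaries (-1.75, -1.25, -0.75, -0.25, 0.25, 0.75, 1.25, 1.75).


Stanine boundaries: [-1.75, -1.25, -0.75, -0.25, 0.25, 0.75, 1.25, 1.75]
z = -1.65
Check each boundary:
  z >= -1.75 -> could be stanine 2
  z < -1.25
  z < -0.75
  z < -0.25
  z < 0.25
  z < 0.75
  z < 1.25
  z < 1.75
Highest qualifying boundary gives stanine = 2

2


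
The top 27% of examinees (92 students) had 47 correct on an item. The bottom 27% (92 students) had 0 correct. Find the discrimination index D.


p_upper = 47/92 = 0.5109
p_lower = 0/92 = 0.0
D = 0.5109 - 0.0 = 0.5109

0.5109


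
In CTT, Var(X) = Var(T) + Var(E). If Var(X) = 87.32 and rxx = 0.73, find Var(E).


var_true = rxx * var_obs = 0.73 * 87.32 = 63.7436
var_error = var_obs - var_true
var_error = 87.32 - 63.7436
var_error = 23.5764

23.5764


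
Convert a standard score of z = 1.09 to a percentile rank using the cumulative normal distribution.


CDF(z) = 0.5 * (1 + erf(z/sqrt(2)))
erf(0.7707) = 0.7243
CDF = 0.8621
Percentile rank = 0.8621 * 100 = 86.21

86.21


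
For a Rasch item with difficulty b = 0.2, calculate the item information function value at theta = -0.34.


P = 1/(1+exp(-(-0.34-0.2))) = 0.3682
I = P*(1-P) = 0.3682 * 0.6318
I = 0.2326

0.2326


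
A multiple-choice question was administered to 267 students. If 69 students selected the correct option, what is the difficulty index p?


Item difficulty p = number correct / total examinees
p = 69 / 267
p = 0.2584

0.2584


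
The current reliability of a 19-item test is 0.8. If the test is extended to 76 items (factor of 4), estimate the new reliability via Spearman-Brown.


r_new = (n * rxx) / (1 + (n-1) * rxx)
r_new = (4 * 0.8) / (1 + 3 * 0.8)
r_new = 3.2 / 3.4
r_new = 0.9412

0.9412


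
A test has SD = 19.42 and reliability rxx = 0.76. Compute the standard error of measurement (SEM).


SEM = SD * sqrt(1 - rxx)
SEM = 19.42 * sqrt(1 - 0.76)
SEM = 19.42 * sqrt(0.24) = 19.42 * 0.489898
SEM = 9.5138

9.5138


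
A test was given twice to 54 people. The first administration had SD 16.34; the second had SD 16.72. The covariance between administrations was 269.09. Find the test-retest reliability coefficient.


r = cov(X,Y) / (SD_X * SD_Y)
r = 269.09 / (16.34 * 16.72)
r = 269.09 / 273.2048
r = 0.9849

0.9849


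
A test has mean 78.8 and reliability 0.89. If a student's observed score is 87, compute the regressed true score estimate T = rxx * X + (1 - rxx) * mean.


T_est = rxx * X + (1 - rxx) * mean
T_est = 0.89 * 87 + 0.11 * 78.8
T_est = 77.43 + 8.668
T_est = 86.098

86.098


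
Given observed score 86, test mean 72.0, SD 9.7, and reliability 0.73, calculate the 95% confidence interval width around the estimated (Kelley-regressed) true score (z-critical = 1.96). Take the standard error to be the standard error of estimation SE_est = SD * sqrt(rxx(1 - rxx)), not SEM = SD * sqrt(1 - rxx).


True score estimate = 0.73*86 + 0.27*72.0 = 82.22
SE_est = SD * sqrt(rxx * (1 - rxx)) = 9.7 * sqrt(0.73 * 0.27) = 9.7 * sqrt(0.1971) = 4.306407
CI = T_est +/- z * SE_est, so width = 2 * z * SE_est = 2 * 1.96 * 4.306407
Width = 16.8811

16.8811


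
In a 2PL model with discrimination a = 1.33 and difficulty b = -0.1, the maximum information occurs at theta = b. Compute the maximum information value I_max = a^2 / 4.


For 2PL, max info at theta = b = -0.1
I_max = a^2 / 4 = 1.33^2 / 4
= 1.7689 / 4
I_max = 0.4422

0.4422


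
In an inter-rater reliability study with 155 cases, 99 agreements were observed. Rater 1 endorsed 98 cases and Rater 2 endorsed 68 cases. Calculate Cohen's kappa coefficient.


P_o = 99/155 = 0.63871
P_e = (98*68 + 57*87) / 24025 = 0.483788
kappa = (P_o - P_e) / (1 - P_e)
kappa = (0.63871 - 0.483788) / (1 - 0.483788)
kappa = 0.3001

0.3001


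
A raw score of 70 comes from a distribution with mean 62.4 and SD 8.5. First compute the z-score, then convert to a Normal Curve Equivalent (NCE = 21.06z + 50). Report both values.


z = (X - mean) / SD = (70 - 62.4) / 8.5
z = 7.6 / 8.5
z = 0.8941
NCE = NCE = 21.06z + 50
Carry z at full precision (z = 7.6 / 8.5) into the conversion:
NCE = 21.06 * (7.6 / 8.5) + 50 = 160.056 / 8.5 + 50
NCE = 18.8301 + 50
NCE = 68.8301

68.8301


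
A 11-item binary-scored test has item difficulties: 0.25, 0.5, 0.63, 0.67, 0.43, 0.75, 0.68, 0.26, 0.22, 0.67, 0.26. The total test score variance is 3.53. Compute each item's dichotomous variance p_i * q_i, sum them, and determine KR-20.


For each item, compute p_i * q_i:
  Item 1: 0.25 * 0.75 = 0.1875
  Item 2: 0.5 * 0.5 = 0.25
  Item 3: 0.63 * 0.37 = 0.2331
  Item 4: 0.67 * 0.33 = 0.2211
  Item 5: 0.43 * 0.57 = 0.2451
  Item 6: 0.75 * 0.25 = 0.1875
  Item 7: 0.68 * 0.32 = 0.2176
  Item 8: 0.26 * 0.74 = 0.1924
  Item 9: 0.22 * 0.78 = 0.1716
  Item 10: 0.67 * 0.33 = 0.2211
  Item 11: 0.26 * 0.74 = 0.1924
Sum(p_i * q_i) = 0.1875 + 0.25 + 0.2331 + 0.2211 + 0.2451 + 0.1875 + 0.2176 + 0.1924 + 0.1716 + 0.2211 + 0.1924 = 2.3194
KR-20 = (k/(k-1)) * (1 - Sum(p_i*q_i) / Var_total)
= (11/10) * (1 - 2.3194/3.53)
= 1.1 * 0.3429
KR-20 = 0.3772

0.3772


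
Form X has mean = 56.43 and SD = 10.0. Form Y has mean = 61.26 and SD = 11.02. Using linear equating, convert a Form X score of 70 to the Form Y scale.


slope = SD_Y / SD_X = 11.02 / 10.0 ~ 1.102
intercept = mean_Y - slope * mean_X = 61.26 - (11.02 / 10.0) * 56.43 ~ -0.9259
Y = slope * X + intercept. To avoid rounding drift from the rounded slope/intercept, evaluate the equivalent form Y = mean_Y + SD_Y * (X - mean_X) / SD_X at full precision:
Y = 61.26 + 11.02 * (70 - 56.43) / 10.0
Y = 61.26 + 11.02 * 13.57 / 10.0
Y = 61.26 + 149.5414 / 10.0
Y = 61.26 + 14.9541
Y = 76.2141

76.2141


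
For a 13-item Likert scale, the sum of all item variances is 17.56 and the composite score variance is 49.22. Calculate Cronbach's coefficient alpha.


alpha = (k/(k-1)) * (1 - sum(si^2)/s_total^2)
= (13/12) * (1 - 17.56/49.22)
alpha = 0.6968

0.6968


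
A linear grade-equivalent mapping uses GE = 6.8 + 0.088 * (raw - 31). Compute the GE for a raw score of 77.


raw - median = 77 - 31 = 46
slope * diff = 0.088 * 46 = 4.048
GE = 6.8 + 4.048
GE = 10.848

10.848


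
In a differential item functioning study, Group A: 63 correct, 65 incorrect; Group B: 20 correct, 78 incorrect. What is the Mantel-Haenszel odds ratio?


Odds_A = 63/65 = 0.9692
Odds_B = 20/78 = 0.2564
OR = Odds_A / Odds_B = 0.9692 / 0.2564
Exactly, OR = (63 * 78) / (65 * 20) = 4914 / 1300
OR = 3.78

3.78


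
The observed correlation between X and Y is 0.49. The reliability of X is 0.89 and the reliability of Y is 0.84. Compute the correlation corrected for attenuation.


r_corrected = rxy / sqrt(rxx * ryy)
= 0.49 / sqrt(0.89 * 0.84)
= 0.49 / sqrt(0.7476)
= 0.49 / 0.864639
r_corrected = 0.5667

0.5667


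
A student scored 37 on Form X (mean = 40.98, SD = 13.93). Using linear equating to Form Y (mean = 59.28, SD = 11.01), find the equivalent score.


slope = SD_Y / SD_X = 11.01 / 13.93 ~ 0.7904
intercept = mean_Y - slope * mean_X = 59.28 - (11.01 / 13.93) * 40.98 ~ 26.8902
Y = slope * X + intercept. To avoid rounding drift from the rounded slope/intercept, evaluate the equivalent form Y = mean_Y + SD_Y * (X - mean_X) / SD_X at full precision:
Y = 59.28 + 11.01 * (37 - 40.98) / 13.93
Y = 59.28 - 11.01 * 3.98 / 13.93
Y = 59.28 - 43.8198 / 13.93
Y = 59.28 - 3.1457
Y = 56.1343

56.1343


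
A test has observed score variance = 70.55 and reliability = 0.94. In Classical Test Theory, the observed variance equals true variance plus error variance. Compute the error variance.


var_true = rxx * var_obs = 0.94 * 70.55 = 66.317
var_error = var_obs - var_true
var_error = 70.55 - 66.317
var_error = 4.233

4.233


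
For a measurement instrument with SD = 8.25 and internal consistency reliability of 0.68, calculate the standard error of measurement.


SEM = SD * sqrt(1 - rxx)
SEM = 8.25 * sqrt(1 - 0.68)
SEM = 8.25 * sqrt(0.32) = 8.25 * 0.565685
SEM = 4.6669

4.6669


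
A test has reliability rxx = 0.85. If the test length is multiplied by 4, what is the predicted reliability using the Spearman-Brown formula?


r_new = (n * rxx) / (1 + (n-1) * rxx)
r_new = (4 * 0.85) / (1 + 3 * 0.85)
r_new = 3.4 / 3.55
r_new = 0.9577

0.9577


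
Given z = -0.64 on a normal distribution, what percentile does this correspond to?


CDF(z) = 0.5 * (1 + erf(z/sqrt(2)))
erf(-0.4525) = -0.4778
CDF = 0.2611
Percentile rank = 0.2611 * 100 = 26.11

26.11


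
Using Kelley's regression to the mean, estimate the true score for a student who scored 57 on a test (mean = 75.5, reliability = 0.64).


T_est = rxx * X + (1 - rxx) * mean
T_est = 0.64 * 57 + 0.36 * 75.5
T_est = 36.48 + 27.18
T_est = 63.66

63.66


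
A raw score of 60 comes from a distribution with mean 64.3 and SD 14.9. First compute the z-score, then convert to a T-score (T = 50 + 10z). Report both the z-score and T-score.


z = (X - mean) / SD = (60 - 64.3) / 14.9
z = -4.3 / 14.9
z = -0.2886
T-score = T = 50 + 10z
Carry z at full precision (z = -4.3 / 14.9) into the conversion:
T-score = 50 + 10 * (-4.3 / 14.9) = 50 + -43 / 14.9
T-score = 50 + -2.8859
T-score = 47.1141

47.1141


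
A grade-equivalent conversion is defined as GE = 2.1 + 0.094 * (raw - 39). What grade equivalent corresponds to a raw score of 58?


raw - median = 58 - 39 = 19
slope * diff = 0.094 * 19 = 1.786
GE = 2.1 + 1.786
GE = 3.886

3.886


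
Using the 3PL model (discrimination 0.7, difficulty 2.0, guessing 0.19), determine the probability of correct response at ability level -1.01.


logit = 0.7*(-1.01 - 2.0) = -2.107
P* = 1/(1 + exp(--2.107)) = 0.1084
P = 0.19 + (1 - 0.19) * 0.1084
P = 0.2778

0.2778


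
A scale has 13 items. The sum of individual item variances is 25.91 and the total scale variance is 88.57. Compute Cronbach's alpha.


alpha = (k/(k-1)) * (1 - sum(si^2)/s_total^2)
= (13/12) * (1 - 25.91/88.57)
alpha = 0.7664

0.7664


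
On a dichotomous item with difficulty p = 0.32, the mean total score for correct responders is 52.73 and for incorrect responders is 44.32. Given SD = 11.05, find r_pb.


q = 1 - p = 0.68
rpb = ((M1 - M0) / SD) * sqrt(p * q)
rpb = ((52.73 - 44.32) / 11.05) * sqrt(0.32 * 0.68)
rpb = 0.355

0.355


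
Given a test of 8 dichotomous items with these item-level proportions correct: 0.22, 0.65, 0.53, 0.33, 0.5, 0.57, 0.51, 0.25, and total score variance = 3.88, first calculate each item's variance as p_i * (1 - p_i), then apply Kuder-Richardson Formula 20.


For each item, compute p_i * q_i:
  Item 1: 0.22 * 0.78 = 0.1716
  Item 2: 0.65 * 0.35 = 0.2275
  Item 3: 0.53 * 0.47 = 0.2491
  Item 4: 0.33 * 0.67 = 0.2211
  Item 5: 0.5 * 0.5 = 0.25
  Item 6: 0.57 * 0.43 = 0.2451
  Item 7: 0.51 * 0.49 = 0.2499
  Item 8: 0.25 * 0.75 = 0.1875
Sum(p_i * q_i) = 0.1716 + 0.2275 + 0.2491 + 0.2211 + 0.25 + 0.2451 + 0.2499 + 0.1875 = 1.8018
KR-20 = (k/(k-1)) * (1 - Sum(p_i*q_i) / Var_total)
= (8/7) * (1 - 1.8018/3.88)
= 1.1429 * 0.5356
KR-20 = 0.6121

0.6121


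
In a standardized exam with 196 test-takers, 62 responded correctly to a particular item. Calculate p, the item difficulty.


Item difficulty p = number correct / total examinees
p = 62 / 196
p = 0.3163

0.3163


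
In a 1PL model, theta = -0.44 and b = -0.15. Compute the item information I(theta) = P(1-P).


P = 1/(1+exp(-(-0.44--0.15))) = 0.428
I = P*(1-P) = 0.428 * 0.572
I = 0.2448

0.2448


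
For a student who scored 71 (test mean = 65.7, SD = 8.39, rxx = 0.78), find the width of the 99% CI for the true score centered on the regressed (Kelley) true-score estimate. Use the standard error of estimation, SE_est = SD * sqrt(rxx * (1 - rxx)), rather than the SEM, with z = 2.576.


True score estimate = 0.78*71 + 0.22*65.7 = 69.834
SE_est = SD * sqrt(rxx * (1 - rxx)) = 8.39 * sqrt(0.78 * 0.22) = 8.39 * sqrt(0.1716) = 3.475526
CI = T_est +/- z * SE_est, so width = 2 * z * SE_est = 2 * 2.576 * 3.475526
Width = 17.9059

17.9059


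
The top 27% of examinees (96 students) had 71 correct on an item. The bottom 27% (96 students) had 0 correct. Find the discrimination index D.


p_upper = 71/96 = 0.7396
p_lower = 0/96 = 0.0
D = 0.7396 - 0.0 = 0.7396

0.7396


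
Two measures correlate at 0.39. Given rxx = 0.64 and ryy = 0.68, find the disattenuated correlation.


r_corrected = rxy / sqrt(rxx * ryy)
= 0.39 / sqrt(0.64 * 0.68)
= 0.39 / sqrt(0.4352)
= 0.39 / 0.659697
r_corrected = 0.5912

0.5912


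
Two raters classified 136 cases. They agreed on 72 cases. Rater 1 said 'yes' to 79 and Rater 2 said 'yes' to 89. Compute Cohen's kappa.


P_o = 72/136 = 0.529412
P_e = (79*89 + 57*47) / 18496 = 0.524978
kappa = (P_o - P_e) / (1 - P_e)
kappa = (0.529412 - 0.524978) / (1 - 0.524978)
kappa = 0.0093

0.0093


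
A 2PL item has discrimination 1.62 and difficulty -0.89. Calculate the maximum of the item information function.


For 2PL, max info at theta = b = -0.89
I_max = a^2 / 4 = 1.62^2 / 4
= 2.6244 / 4
I_max = 0.6561

0.6561


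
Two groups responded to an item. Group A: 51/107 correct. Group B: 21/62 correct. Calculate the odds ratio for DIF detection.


Odds_A = 51/56 = 0.9107
Odds_B = 21/41 = 0.5122
OR = Odds_A / Odds_B = 0.9107 / 0.5122
Exactly, OR = (51 * 41) / (56 * 21) = 2091 / 1176
OR = 1.7781

1.7781


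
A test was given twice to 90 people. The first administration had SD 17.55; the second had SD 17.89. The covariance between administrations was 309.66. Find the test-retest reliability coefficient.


r = cov(X,Y) / (SD_X * SD_Y)
r = 309.66 / (17.55 * 17.89)
r = 309.66 / 313.9695
r = 0.9863

0.9863


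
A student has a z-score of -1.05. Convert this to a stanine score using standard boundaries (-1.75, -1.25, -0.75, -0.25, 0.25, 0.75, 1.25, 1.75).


Stanine boundaries: [-1.75, -1.25, -0.75, -0.25, 0.25, 0.75, 1.25, 1.75]
z = -1.05
Check each boundary:
  z >= -1.75 -> could be stanine 2
  z >= -1.25 -> could be stanine 3
  z < -0.75
  z < -0.25
  z < 0.25
  z < 0.75
  z < 1.25
  z < 1.75
Highest qualifying boundary gives stanine = 3

3


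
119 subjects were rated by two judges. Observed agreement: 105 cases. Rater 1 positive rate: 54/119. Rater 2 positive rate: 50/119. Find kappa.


P_o = 105/119 = 0.882353
P_e = (54*50 + 65*69) / 14161 = 0.507379
kappa = (P_o - P_e) / (1 - P_e)
kappa = (0.882353 - 0.507379) / (1 - 0.507379)
kappa = 0.7612

0.7612


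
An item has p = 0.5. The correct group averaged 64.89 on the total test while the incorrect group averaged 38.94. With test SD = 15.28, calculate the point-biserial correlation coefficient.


q = 1 - p = 0.5
rpb = ((M1 - M0) / SD) * sqrt(p * q)
rpb = ((64.89 - 38.94) / 15.28) * sqrt(0.5 * 0.5)
rpb = 0.8491

0.8491


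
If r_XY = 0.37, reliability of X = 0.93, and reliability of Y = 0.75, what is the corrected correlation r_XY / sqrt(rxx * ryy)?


r_corrected = rxy / sqrt(rxx * ryy)
= 0.37 / sqrt(0.93 * 0.75)
= 0.37 / sqrt(0.6975)
= 0.37 / 0.835165
r_corrected = 0.443

0.443


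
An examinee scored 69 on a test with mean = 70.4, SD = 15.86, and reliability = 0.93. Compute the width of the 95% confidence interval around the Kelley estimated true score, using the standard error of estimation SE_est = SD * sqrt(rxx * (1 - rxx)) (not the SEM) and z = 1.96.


True score estimate = 0.93*69 + 0.07*70.4 = 69.098
SE_est = SD * sqrt(rxx * (1 - rxx)) = 15.86 * sqrt(0.93 * 0.07) = 15.86 * sqrt(0.0651) = 4.046632
CI = T_est +/- z * SE_est, so width = 2 * z * SE_est = 2 * 1.96 * 4.046632
Width = 15.8628

15.8628


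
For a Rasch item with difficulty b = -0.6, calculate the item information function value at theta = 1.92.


P = 1/(1+exp(-(1.92--0.6))) = 0.9255
I = P*(1-P) = 0.9255 * 0.0745
I = 0.0689

0.0689


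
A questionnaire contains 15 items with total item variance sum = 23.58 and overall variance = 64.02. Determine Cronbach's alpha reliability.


alpha = (k/(k-1)) * (1 - sum(si^2)/s_total^2)
= (15/14) * (1 - 23.58/64.02)
alpha = 0.6768

0.6768


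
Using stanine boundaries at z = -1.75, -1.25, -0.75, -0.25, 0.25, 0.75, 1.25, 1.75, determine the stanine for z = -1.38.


Stanine boundaries: [-1.75, -1.25, -0.75, -0.25, 0.25, 0.75, 1.25, 1.75]
z = -1.38
Check each boundary:
  z >= -1.75 -> could be stanine 2
  z < -1.25
  z < -0.75
  z < -0.25
  z < 0.25
  z < 0.75
  z < 1.25
  z < 1.75
Highest qualifying boundary gives stanine = 2

2


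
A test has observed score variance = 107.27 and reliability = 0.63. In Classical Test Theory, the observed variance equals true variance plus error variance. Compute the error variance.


var_true = rxx * var_obs = 0.63 * 107.27 = 67.5801
var_error = var_obs - var_true
var_error = 107.27 - 67.5801
var_error = 39.6899

39.6899


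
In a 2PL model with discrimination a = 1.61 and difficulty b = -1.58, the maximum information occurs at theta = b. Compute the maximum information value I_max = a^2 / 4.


For 2PL, max info at theta = b = -1.58
I_max = a^2 / 4 = 1.61^2 / 4
= 2.5921 / 4
I_max = 0.648

0.648


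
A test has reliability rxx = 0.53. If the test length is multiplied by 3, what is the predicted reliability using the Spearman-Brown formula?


r_new = (n * rxx) / (1 + (n-1) * rxx)
r_new = (3 * 0.53) / (1 + 2 * 0.53)
r_new = 1.59 / 2.06
r_new = 0.7718

0.7718


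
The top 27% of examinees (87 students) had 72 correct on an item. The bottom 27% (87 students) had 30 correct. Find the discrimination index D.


p_upper = 72/87 = 0.8276
p_lower = 30/87 = 0.3448
D = 0.8276 - 0.3448 = 0.4828

0.4828


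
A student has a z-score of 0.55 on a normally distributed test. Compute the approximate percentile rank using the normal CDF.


CDF(z) = 0.5 * (1 + erf(z/sqrt(2)))
erf(0.3889) = 0.4177
CDF = 0.7088
Percentile rank = 0.7088 * 100 = 70.88

70.88


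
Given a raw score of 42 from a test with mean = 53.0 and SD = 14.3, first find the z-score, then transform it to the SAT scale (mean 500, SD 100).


z = (X - mean) / SD = (42 - 53.0) / 14.3
z = -11.0 / 14.3
z = -0.7692
SAT-scale = SAT = 500 + 100z
Carry z at full precision (z = -11.0 / 14.3) into the conversion:
SAT-scale = 500 + 100 * (-11.0 / 14.3) = 500 + -1100 / 14.3
SAT-scale = 500 + -76.9231
SAT-scale = 423.0769

423.0769


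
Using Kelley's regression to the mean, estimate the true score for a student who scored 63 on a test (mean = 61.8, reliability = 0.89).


T_est = rxx * X + (1 - rxx) * mean
T_est = 0.89 * 63 + 0.11 * 61.8
T_est = 56.07 + 6.798
T_est = 62.868

62.868


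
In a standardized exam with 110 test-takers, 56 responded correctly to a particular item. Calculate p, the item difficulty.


Item difficulty p = number correct / total examinees
p = 56 / 110
p = 0.5091

0.5091


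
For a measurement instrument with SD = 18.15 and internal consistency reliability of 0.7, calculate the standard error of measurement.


SEM = SD * sqrt(1 - rxx)
SEM = 18.15 * sqrt(1 - 0.7)
SEM = 18.15 * sqrt(0.3) = 18.15 * 0.547723
SEM = 9.9412

9.9412


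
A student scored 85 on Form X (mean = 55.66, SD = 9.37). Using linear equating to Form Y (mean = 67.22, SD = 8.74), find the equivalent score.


slope = SD_Y / SD_X = 8.74 / 9.37 ~ 0.9328
intercept = mean_Y - slope * mean_X = 67.22 - (8.74 / 9.37) * 55.66 ~ 15.3023
Y = slope * X + intercept. To avoid rounding drift from the rounded slope/intercept, evaluate the equivalent form Y = mean_Y + SD_Y * (X - mean_X) / SD_X at full precision:
Y = 67.22 + 8.74 * (85 - 55.66) / 9.37
Y = 67.22 + 8.74 * 29.34 / 9.37
Y = 67.22 + 256.4316 / 9.37
Y = 67.22 + 27.3673
Y = 94.5873

94.5873


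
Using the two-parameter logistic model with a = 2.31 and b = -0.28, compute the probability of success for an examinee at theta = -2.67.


a*(theta - b) = 2.31 * (-2.67 - -0.28) = -5.5209
exp(--5.5209) = 249.8598
P = 1 / (1 + 249.8598)
P = 0.004

0.004


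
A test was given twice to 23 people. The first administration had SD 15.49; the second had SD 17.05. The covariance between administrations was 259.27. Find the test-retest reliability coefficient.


r = cov(X,Y) / (SD_X * SD_Y)
r = 259.27 / (15.49 * 17.05)
r = 259.27 / 264.1045
r = 0.9817

0.9817


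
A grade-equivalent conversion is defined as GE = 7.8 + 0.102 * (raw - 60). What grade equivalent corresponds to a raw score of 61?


raw - median = 61 - 60 = 1
slope * diff = 0.102 * 1 = 0.102
GE = 7.8 + 0.102
GE = 7.902

7.902


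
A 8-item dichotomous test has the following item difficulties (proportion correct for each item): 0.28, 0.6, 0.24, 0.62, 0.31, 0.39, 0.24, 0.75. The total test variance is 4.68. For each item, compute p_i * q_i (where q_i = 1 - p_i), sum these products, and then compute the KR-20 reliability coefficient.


For each item, compute p_i * q_i:
  Item 1: 0.28 * 0.72 = 0.2016
  Item 2: 0.6 * 0.4 = 0.24
  Item 3: 0.24 * 0.76 = 0.1824
  Item 4: 0.62 * 0.38 = 0.2356
  Item 5: 0.31 * 0.69 = 0.2139
  Item 6: 0.39 * 0.61 = 0.2379
  Item 7: 0.24 * 0.76 = 0.1824
  Item 8: 0.75 * 0.25 = 0.1875
Sum(p_i * q_i) = 0.2016 + 0.24 + 0.1824 + 0.2356 + 0.2139 + 0.2379 + 0.1824 + 0.1875 = 1.6813
KR-20 = (k/(k-1)) * (1 - Sum(p_i*q_i) / Var_total)
= (8/7) * (1 - 1.6813/4.68)
= 1.1429 * 0.6407
KR-20 = 0.7323

0.7323


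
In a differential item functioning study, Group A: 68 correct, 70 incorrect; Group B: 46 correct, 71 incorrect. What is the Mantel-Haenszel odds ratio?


Odds_A = 68/70 = 0.9714
Odds_B = 46/71 = 0.6479
OR = Odds_A / Odds_B = 0.9714 / 0.6479
Exactly, OR = (68 * 71) / (70 * 46) = 4828 / 3220
OR = 1.4994

1.4994


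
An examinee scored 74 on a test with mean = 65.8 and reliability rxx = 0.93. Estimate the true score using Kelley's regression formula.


T_est = rxx * X + (1 - rxx) * mean
T_est = 0.93 * 74 + 0.07 * 65.8
T_est = 68.82 + 4.606
T_est = 73.426

73.426


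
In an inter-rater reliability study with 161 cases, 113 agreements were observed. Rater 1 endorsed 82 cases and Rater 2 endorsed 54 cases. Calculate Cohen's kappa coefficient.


P_o = 113/161 = 0.701863
P_e = (82*54 + 79*107) / 25921 = 0.496933
kappa = (P_o - P_e) / (1 - P_e)
kappa = (0.701863 - 0.496933) / (1 - 0.496933)
kappa = 0.4074

0.4074
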